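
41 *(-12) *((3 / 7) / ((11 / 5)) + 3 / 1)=-121032 / 77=-1571.84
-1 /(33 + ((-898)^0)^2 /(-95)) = -95 /3134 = -0.03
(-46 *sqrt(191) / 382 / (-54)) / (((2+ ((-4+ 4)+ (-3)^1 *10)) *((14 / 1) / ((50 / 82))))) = -0.00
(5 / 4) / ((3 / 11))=55 / 12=4.58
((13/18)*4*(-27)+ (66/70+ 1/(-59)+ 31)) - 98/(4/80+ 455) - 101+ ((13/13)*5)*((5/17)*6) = -138.47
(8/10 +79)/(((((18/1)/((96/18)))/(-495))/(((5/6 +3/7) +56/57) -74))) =839828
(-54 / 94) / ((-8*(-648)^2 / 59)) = 59 / 5847552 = 0.00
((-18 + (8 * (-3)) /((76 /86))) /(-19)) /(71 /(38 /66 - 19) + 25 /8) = -27456 /8417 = -3.26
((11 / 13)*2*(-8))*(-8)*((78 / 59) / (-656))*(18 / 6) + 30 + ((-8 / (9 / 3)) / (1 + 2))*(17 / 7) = 4143134 / 152397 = 27.19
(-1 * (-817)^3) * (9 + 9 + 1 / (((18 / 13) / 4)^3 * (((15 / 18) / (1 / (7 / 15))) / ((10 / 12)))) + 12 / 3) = 68332006355926 / 1701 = 40171667463.80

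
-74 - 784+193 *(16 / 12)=-1802 / 3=-600.67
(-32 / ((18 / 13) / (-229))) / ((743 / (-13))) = -619216 / 6687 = -92.60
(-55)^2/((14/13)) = 39325/14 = 2808.93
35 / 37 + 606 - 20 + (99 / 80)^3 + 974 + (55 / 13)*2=386967833819 / 246272000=1571.30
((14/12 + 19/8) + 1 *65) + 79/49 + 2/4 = 83089/1176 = 70.65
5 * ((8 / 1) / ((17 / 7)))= 280 / 17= 16.47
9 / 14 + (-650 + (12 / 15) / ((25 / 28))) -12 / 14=-1136307 / 1750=-649.32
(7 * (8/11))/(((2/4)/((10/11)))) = 1120/121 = 9.26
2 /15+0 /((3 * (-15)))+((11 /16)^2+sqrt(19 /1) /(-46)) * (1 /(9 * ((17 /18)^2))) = 0.18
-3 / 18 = -1 / 6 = -0.17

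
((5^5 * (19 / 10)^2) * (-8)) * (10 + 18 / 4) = -1308625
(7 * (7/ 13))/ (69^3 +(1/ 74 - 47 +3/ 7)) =25382/ 2211866085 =0.00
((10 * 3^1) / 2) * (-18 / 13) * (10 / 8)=-675 / 26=-25.96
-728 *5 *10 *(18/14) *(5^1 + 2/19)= -4539600/19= -238926.32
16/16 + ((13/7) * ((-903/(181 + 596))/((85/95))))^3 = -1112750354234/85358358827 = -13.04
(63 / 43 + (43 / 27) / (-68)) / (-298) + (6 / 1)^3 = 5081611045 / 23526504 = 216.00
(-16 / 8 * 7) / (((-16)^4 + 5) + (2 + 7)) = -0.00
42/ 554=21/ 277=0.08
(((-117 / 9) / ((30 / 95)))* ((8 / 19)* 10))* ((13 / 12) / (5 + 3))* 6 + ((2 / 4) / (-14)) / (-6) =-23659 / 168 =-140.83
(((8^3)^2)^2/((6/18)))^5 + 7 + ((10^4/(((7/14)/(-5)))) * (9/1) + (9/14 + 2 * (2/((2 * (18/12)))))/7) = 109484546430540831818837028313672388696089960367040642059933/294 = 372396416430410992581078300000000000000000000000000000000.00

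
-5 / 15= -0.33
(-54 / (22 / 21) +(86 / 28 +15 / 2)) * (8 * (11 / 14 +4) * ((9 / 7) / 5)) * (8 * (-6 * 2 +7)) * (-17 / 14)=-517470480 / 26411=-19592.99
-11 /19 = -0.58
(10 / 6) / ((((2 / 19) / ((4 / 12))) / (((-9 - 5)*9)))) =-665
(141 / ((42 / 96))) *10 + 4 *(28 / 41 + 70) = 1006104 / 287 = 3505.59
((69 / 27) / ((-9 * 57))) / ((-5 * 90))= 23 / 2077650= 0.00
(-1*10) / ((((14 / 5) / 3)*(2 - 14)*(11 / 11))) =25 / 28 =0.89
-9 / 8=-1.12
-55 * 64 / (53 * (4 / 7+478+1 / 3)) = -73920 / 533021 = -0.14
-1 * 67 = -67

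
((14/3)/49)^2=4/441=0.01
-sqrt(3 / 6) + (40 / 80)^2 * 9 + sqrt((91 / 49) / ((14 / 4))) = -sqrt(2) / 2 + sqrt(26) / 7 + 9 / 4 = 2.27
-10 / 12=-5 / 6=-0.83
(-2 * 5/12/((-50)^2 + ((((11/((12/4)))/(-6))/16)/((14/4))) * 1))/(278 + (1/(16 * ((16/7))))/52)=-3727360/3108610550609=-0.00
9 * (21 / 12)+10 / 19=1237 / 76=16.28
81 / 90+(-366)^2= 1339569 / 10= 133956.90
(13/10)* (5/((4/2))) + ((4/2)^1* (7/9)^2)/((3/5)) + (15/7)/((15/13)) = 48469/6804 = 7.12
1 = 1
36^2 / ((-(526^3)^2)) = -81 / 1323714975815236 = -0.00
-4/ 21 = -0.19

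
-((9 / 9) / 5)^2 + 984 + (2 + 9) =24874 / 25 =994.96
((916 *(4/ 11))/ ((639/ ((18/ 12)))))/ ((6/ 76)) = 69616/ 7029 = 9.90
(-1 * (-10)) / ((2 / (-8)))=-40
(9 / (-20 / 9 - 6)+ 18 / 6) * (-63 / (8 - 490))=8883 / 35668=0.25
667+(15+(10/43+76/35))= 1030028/1505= 684.40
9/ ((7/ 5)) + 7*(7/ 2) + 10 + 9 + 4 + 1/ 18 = 3401/ 63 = 53.98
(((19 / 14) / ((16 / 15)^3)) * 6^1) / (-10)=-38475 / 57344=-0.67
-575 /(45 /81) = -1035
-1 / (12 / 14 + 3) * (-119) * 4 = 3332 / 27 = 123.41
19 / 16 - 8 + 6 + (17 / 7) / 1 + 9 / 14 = 253 / 112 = 2.26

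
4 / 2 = 2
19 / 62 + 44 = 2747 / 62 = 44.31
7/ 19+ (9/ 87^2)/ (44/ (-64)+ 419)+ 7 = 788034124/ 106947447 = 7.37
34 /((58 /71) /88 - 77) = -106216 /240519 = -0.44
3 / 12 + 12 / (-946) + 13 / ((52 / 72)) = 34505 / 1892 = 18.24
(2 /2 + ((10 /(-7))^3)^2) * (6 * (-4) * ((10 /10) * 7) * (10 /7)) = -268235760 /117649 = -2279.97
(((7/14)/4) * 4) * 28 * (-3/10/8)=-21/40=-0.52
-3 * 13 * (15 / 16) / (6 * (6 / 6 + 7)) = -195 / 256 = -0.76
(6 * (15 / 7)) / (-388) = -45 / 1358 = -0.03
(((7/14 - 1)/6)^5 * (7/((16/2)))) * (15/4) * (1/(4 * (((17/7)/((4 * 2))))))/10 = -49/45121536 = -0.00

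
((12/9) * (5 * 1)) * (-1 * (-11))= 220/3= 73.33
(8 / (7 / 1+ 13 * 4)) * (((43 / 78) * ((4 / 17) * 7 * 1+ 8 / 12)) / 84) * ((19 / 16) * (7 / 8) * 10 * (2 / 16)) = 4085 / 1527552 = 0.00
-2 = -2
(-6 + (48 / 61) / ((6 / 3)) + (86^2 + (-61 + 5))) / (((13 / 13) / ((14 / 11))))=6263572 / 671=9334.68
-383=-383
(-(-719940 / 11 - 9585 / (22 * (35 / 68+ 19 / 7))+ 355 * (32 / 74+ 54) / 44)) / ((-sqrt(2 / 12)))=-81503892295 * sqrt(6) / 1251118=-159571.64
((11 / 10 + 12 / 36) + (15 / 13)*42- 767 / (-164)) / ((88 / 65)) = 1745203 / 43296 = 40.31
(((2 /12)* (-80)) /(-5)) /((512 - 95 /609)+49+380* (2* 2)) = 812 /633617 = 0.00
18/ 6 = 3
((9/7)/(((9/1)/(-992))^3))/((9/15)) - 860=-4882420300/1701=-2870323.52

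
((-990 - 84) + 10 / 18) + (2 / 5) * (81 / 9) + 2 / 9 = -48133 / 45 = -1069.62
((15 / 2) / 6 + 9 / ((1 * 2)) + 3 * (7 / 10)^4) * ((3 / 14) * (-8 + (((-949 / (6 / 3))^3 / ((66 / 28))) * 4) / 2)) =-387098183302613 / 3080000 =-125681228.35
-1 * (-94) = 94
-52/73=-0.71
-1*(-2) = 2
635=635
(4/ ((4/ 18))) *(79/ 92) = 711/ 46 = 15.46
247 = 247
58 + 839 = 897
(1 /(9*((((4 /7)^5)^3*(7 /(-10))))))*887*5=-15039596640426575 /4831838208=-3112603.53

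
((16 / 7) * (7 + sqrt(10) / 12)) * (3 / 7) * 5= 20 * sqrt(10) / 49 + 240 / 7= 35.58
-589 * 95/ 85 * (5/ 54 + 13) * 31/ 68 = -3929.15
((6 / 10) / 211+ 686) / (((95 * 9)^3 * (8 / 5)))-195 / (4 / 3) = -154300260472517 / 1055044521000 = -146.25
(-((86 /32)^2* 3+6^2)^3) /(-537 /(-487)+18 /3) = -522313878555063 /19344130048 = -27001.16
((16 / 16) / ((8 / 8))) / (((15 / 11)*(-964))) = -11 / 14460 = -0.00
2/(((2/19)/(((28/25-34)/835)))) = -15618/20875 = -0.75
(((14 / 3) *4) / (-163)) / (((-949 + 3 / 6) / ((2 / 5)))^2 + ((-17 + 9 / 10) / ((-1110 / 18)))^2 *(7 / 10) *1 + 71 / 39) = -49831600000 / 2446698726871370047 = -0.00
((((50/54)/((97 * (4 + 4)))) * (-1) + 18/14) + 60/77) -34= -51522893/1613304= -31.94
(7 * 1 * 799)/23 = 5593/23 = 243.17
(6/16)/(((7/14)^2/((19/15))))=19/10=1.90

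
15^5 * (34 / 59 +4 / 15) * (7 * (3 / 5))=158618250 / 59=2688444.92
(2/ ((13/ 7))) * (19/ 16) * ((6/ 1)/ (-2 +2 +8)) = 399/ 416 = 0.96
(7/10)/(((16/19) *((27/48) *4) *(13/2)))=133/2340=0.06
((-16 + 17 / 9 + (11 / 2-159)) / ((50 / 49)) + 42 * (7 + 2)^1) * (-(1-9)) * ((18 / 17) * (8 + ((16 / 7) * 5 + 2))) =659544 / 17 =38796.71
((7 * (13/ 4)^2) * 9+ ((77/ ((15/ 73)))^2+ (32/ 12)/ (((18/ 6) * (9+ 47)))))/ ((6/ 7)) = 3555481217/ 21600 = 164605.61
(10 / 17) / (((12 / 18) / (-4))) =-60 / 17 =-3.53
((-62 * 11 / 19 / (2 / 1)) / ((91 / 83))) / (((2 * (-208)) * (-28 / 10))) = -141515 / 10069696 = -0.01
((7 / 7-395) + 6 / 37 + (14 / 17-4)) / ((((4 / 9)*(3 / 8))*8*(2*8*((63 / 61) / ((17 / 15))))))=-7616521 / 372960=-20.42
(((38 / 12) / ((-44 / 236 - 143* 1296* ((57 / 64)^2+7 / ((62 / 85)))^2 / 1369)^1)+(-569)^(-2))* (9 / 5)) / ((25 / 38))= -28131742667316569290386 / 48137823844188938319282625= -0.00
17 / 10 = 1.70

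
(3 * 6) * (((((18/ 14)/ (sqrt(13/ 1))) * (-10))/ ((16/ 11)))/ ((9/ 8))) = -990 * sqrt(13)/ 91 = -39.23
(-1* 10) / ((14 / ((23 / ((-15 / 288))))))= 2208 / 7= 315.43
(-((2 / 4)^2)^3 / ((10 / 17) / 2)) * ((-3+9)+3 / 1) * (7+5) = -459 / 80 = -5.74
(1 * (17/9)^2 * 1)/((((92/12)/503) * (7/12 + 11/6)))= 96.86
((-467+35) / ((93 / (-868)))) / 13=4032 / 13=310.15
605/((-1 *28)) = -605/28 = -21.61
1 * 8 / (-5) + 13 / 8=1 / 40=0.02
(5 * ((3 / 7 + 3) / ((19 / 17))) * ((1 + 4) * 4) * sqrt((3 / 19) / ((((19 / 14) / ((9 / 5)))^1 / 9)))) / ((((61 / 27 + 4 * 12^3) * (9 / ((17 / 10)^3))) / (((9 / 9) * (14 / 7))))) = 54121608 * sqrt(210) / 11793824875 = 0.07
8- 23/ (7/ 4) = -36/ 7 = -5.14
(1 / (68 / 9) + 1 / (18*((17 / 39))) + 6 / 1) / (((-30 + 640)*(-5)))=-1277 / 622200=-0.00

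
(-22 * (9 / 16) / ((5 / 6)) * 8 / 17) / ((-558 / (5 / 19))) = 0.00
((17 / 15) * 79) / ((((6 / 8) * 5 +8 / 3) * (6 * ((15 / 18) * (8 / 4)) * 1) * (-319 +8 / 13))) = -34918 / 7967575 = -0.00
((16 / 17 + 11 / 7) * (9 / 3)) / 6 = 299 / 238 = 1.26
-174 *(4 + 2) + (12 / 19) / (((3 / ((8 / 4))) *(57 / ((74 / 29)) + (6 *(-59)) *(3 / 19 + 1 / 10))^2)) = -245338981428916 / 234999044289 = -1044.00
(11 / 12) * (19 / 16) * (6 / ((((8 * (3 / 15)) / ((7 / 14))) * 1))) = 1045 / 512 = 2.04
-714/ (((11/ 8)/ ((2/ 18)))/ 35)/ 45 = -13328/ 297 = -44.88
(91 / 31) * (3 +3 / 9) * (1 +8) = 2730 / 31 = 88.06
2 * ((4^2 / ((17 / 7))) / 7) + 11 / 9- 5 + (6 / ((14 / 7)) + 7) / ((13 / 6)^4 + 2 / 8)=-1278754 / 883881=-1.45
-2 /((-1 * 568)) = 1 /284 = 0.00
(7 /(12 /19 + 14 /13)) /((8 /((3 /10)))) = 5187 /33760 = 0.15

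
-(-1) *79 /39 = 79 /39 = 2.03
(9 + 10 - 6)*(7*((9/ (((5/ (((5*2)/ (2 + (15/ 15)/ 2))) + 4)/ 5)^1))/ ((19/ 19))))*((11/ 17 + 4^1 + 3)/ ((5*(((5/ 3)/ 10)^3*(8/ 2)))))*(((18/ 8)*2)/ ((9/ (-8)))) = -4380480/ 17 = -257675.29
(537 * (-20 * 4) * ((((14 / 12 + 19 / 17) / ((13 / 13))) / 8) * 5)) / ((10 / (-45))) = 9384075 / 34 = 276002.21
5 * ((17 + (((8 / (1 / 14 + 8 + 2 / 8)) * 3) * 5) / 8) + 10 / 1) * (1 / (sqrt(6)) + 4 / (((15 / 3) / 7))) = 11185 * sqrt(6) / 466 + 187908 / 233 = 865.27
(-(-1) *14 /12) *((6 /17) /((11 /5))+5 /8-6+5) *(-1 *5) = 3745 /2992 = 1.25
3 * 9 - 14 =13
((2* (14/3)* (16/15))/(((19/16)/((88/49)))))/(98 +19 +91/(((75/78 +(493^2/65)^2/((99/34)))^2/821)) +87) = 181754844488845376389244865536/2462621624575368409893575777445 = 0.07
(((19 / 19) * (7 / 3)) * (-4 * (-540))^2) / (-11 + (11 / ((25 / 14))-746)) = -90720000 / 6257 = -14498.96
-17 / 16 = -1.06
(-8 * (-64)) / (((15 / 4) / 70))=28672 / 3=9557.33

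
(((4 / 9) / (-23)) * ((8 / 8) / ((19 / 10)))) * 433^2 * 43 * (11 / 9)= -3547291880 / 35397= -100214.48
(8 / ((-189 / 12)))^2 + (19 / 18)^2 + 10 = 11.37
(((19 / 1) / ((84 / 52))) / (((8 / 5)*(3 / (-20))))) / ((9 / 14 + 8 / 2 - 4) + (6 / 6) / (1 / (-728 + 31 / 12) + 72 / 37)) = -644583550 / 15219051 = -42.35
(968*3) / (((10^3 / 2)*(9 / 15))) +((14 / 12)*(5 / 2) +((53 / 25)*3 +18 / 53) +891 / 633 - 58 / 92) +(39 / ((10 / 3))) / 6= 849693949 / 38581350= 22.02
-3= -3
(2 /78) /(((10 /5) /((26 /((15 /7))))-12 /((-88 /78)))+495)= 77 /1518921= 0.00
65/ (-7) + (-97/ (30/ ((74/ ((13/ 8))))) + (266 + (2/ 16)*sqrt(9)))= 109.85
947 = 947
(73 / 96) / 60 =73 / 5760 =0.01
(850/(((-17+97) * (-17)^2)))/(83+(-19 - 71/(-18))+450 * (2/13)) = 585/2182732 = 0.00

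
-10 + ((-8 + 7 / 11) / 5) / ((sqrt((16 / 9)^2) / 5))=-2489 / 176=-14.14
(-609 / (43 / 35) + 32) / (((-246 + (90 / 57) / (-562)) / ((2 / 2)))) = 106454321 / 56476587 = 1.88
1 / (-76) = -1 / 76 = -0.01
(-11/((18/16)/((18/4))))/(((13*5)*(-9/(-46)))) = -2024/585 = -3.46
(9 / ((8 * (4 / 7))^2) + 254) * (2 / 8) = 260537 / 4096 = 63.61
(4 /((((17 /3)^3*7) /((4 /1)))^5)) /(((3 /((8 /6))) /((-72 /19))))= -1880739938304 /914066140307784006626069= -0.00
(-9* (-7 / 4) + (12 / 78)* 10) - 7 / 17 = 14919 / 884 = 16.88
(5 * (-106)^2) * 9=505620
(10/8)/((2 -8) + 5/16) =-20/91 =-0.22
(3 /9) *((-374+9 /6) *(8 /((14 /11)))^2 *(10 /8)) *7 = -901450 /21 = -42926.19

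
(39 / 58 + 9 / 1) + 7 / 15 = 8821 / 870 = 10.14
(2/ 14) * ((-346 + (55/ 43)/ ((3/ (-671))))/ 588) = -81539/ 530964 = -0.15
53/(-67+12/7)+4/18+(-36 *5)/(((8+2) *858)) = -359114/588159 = -0.61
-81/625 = -0.13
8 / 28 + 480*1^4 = 480.29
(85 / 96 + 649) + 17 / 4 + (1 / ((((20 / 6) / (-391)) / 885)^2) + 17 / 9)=3103666723087 / 288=10776620566.27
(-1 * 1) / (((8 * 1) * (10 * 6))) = -0.00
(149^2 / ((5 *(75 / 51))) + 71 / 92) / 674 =34731239 / 7751000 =4.48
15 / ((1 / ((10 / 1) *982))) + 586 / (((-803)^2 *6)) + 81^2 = 297632872940 / 1934427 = 153861.00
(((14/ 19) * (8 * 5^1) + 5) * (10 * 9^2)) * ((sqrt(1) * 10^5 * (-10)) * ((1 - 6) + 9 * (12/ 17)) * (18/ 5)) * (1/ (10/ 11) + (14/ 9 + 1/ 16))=-369668514705.88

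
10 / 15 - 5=-13 / 3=-4.33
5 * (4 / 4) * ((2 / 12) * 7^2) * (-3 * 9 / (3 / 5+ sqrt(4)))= -11025 / 26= -424.04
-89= -89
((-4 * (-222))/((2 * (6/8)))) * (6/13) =3552/13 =273.23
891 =891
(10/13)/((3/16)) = 160/39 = 4.10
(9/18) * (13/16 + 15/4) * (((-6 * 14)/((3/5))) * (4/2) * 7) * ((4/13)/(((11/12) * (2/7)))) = -751170/143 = -5252.94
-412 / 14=-206 / 7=-29.43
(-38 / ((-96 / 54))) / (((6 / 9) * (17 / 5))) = 9.43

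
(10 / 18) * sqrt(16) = 20 / 9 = 2.22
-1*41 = -41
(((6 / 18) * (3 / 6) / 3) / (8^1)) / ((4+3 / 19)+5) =19 / 25056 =0.00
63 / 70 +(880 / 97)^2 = 7828681 / 94090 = 83.20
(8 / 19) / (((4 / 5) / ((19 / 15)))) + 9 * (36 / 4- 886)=-23677 / 3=-7892.33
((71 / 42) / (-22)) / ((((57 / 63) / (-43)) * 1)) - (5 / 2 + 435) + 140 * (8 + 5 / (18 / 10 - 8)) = 14856313 / 25916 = 573.25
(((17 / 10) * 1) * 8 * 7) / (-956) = -119 / 1195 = -0.10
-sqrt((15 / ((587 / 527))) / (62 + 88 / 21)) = -0.45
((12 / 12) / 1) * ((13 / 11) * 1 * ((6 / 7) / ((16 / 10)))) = 0.63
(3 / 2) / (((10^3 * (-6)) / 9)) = -9 / 4000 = -0.00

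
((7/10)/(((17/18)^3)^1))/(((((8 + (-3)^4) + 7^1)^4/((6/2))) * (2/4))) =189/3219783680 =0.00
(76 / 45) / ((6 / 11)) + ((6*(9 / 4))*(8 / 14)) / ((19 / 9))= 121204 / 17955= 6.75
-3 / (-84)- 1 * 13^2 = -4731 / 28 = -168.96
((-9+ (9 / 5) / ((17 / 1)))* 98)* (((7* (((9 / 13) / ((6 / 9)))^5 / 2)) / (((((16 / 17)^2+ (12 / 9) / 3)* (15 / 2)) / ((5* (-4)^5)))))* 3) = 9108485049319488 / 1605842225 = 5672092.13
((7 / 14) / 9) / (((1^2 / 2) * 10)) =1 / 90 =0.01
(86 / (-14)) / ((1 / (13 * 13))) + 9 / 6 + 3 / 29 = -420835 / 406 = -1036.54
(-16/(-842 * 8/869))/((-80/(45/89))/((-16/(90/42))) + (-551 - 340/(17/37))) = -18249/11226386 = -0.00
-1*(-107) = 107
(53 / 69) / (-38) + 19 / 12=8197 / 5244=1.56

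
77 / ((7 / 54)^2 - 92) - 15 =-4247877 / 268223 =-15.84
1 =1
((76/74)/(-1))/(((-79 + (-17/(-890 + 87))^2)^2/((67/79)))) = -529286216970313/3792366098308464966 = -0.00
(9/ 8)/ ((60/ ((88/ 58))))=33/ 1160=0.03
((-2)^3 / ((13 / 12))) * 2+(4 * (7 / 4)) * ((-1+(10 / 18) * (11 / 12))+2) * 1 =-4.20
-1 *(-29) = 29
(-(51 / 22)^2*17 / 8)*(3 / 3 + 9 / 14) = -18.76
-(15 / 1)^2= -225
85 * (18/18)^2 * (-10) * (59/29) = -1729.31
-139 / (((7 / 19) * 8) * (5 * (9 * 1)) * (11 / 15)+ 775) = -2641 / 16573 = -0.16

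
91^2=8281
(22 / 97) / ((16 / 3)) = 33 / 776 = 0.04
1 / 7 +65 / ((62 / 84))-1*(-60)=32161 / 217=148.21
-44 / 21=-2.10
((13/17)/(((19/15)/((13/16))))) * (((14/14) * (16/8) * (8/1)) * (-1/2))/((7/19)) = -2535/238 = -10.65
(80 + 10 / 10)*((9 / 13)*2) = 1458 / 13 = 112.15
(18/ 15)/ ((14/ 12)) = 36/ 35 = 1.03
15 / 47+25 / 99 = 2660 / 4653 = 0.57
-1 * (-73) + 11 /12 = 887 /12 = 73.92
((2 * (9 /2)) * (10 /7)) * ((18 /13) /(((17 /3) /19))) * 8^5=3025797120 /1547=1955912.81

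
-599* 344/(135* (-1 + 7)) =-103028/405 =-254.39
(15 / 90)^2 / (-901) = -1 / 32436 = -0.00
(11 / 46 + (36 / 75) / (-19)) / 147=4673 / 3211950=0.00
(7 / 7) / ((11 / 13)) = 13 / 11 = 1.18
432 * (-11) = -4752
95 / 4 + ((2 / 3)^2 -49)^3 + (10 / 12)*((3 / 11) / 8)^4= -114452.87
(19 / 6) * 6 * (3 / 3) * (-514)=-9766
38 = 38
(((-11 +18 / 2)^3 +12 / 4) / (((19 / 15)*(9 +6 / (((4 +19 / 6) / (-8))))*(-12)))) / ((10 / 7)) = 1505 / 15048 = 0.10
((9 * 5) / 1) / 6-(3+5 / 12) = 49 / 12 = 4.08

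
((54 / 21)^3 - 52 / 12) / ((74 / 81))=351999 / 25382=13.87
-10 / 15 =-0.67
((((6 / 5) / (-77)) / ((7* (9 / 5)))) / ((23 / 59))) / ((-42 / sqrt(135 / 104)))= 59* sqrt(390) / 13537524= 0.00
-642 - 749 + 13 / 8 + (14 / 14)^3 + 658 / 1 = -730.38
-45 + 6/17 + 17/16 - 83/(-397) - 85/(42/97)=-543525079/2267664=-239.69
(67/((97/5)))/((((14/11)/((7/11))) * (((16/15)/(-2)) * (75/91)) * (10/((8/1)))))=-6097/1940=-3.14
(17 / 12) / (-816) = -1 / 576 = -0.00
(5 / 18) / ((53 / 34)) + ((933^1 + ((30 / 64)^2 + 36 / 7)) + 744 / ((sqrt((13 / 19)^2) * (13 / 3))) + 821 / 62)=21544104668029 / 17912853504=1202.72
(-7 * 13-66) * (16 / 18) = -1256 / 9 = -139.56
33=33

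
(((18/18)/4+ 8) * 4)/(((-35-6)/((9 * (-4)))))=28.98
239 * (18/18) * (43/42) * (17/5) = 174709/210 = 831.95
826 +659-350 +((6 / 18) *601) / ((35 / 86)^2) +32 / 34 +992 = 208508057 / 62475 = 3337.46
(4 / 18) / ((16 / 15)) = 5 / 24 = 0.21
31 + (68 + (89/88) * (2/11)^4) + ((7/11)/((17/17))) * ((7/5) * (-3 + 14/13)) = 203687906/2093663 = 97.29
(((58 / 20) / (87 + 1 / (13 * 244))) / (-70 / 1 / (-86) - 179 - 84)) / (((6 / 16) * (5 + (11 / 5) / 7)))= -27688388 / 434016502695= -0.00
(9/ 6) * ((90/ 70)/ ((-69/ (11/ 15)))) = -33/ 1610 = -0.02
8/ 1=8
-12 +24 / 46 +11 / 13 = -3179 / 299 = -10.63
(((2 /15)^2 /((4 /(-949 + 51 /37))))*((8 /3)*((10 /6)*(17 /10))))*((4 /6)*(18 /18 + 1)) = -9536864 /224775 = -42.43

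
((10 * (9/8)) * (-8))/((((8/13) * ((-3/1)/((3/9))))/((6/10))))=39/4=9.75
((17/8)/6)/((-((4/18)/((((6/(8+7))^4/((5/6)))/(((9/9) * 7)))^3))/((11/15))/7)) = -5170176/7476806640625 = -0.00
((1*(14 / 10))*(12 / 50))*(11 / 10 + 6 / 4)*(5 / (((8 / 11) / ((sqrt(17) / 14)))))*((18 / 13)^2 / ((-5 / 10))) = -2673*sqrt(17) / 1625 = -6.78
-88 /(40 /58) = -638 /5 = -127.60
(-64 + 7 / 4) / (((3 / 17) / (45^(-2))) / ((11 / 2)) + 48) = -15521 / 28168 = -0.55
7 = 7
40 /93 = 0.43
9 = 9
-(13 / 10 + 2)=-33 / 10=-3.30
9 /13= 0.69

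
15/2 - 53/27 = 299/54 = 5.54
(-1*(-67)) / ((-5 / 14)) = -938 / 5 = -187.60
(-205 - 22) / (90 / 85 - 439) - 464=-3450621 / 7445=-463.48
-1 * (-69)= 69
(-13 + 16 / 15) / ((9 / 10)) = -358 / 27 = -13.26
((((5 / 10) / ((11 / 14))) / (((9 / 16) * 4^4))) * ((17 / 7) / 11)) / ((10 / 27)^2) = 1377 / 193600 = 0.01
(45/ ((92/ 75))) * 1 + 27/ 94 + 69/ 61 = 38.10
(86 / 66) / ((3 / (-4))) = -172 / 99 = -1.74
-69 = -69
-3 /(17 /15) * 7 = -315 /17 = -18.53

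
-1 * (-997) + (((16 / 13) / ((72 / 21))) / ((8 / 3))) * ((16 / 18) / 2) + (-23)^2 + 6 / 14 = 1250194 / 819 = 1526.49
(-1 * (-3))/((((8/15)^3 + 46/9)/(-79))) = -799875/17762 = -45.03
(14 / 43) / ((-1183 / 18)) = -36 / 7267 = -0.00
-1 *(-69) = 69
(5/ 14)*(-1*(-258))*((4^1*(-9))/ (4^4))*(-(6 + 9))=194.36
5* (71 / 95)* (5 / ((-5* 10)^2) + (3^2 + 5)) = 497071 / 9500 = 52.32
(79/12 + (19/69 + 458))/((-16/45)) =-1924515/1472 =-1307.42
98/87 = 1.13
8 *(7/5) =11.20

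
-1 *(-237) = 237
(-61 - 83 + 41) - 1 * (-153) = 50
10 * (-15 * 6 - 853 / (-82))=-32635 / 41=-795.98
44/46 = 0.96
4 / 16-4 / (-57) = 73 / 228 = 0.32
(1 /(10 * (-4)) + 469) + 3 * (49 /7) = 19599 /40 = 489.98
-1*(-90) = 90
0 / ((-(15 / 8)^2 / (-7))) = 0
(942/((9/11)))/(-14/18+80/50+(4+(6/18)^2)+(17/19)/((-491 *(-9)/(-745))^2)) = 194169048210/836281277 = 232.18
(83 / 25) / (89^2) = 0.00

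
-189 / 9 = -21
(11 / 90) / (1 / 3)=11 / 30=0.37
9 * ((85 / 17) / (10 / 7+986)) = 35 / 768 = 0.05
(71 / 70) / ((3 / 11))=781 / 210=3.72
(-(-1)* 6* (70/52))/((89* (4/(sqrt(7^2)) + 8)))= 49/4628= 0.01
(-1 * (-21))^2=441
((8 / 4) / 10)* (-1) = -1 / 5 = -0.20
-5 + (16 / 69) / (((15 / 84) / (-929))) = -417917 / 345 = -1211.35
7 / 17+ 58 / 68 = 43 / 34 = 1.26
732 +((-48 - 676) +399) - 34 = 373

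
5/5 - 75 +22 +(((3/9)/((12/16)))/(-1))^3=-37972/729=-52.09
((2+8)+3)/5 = 13/5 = 2.60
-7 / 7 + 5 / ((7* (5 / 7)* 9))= -8 / 9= -0.89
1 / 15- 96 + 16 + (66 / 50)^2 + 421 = 642767 / 1875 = 342.81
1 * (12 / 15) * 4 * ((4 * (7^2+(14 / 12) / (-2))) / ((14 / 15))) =664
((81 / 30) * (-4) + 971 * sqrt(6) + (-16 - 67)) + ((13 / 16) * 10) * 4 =-613 / 10 + 971 * sqrt(6) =2317.15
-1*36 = -36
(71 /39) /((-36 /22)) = -781 /702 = -1.11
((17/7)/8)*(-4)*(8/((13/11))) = -748/91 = -8.22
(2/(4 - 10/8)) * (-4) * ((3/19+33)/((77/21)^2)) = -181440/25289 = -7.17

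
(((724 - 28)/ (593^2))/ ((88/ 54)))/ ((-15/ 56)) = -87696/ 19340695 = -0.00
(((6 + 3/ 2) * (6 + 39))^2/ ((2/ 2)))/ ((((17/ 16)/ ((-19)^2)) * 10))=65792250/ 17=3870132.35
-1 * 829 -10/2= -834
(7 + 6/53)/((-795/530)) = -754/159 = -4.74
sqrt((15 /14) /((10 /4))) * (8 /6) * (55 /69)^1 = 0.70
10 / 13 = 0.77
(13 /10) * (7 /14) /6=13 /120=0.11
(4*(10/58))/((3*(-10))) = -2/87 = -0.02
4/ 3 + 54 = 166/ 3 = 55.33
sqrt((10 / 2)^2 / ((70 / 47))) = sqrt(3290) / 14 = 4.10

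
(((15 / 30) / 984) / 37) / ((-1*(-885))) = 0.00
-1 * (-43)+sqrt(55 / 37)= sqrt(2035) / 37+43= 44.22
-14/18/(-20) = 7/180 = 0.04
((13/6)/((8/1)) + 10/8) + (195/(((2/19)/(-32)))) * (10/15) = -1896887/48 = -39518.48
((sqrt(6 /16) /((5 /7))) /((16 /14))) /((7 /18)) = 63 * sqrt(6) /80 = 1.93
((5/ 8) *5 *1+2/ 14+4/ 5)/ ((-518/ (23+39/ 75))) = -3417/ 18500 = -0.18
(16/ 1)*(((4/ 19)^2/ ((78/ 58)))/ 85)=7424/ 1196715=0.01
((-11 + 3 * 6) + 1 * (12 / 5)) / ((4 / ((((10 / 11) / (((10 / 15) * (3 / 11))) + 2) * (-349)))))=-114821 / 20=-5741.05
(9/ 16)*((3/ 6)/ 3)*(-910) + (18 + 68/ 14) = -62.46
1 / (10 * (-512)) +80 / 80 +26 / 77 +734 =735.34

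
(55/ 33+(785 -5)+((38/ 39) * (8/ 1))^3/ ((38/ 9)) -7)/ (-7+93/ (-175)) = -511451150/ 4343469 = -117.75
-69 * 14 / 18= -161 / 3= -53.67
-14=-14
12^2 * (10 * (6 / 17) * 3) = 25920 / 17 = 1524.71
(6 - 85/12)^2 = 169/144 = 1.17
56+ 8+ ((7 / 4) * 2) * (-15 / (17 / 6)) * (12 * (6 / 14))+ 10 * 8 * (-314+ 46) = -365012 / 17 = -21471.29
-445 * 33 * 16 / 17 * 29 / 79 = -5073.60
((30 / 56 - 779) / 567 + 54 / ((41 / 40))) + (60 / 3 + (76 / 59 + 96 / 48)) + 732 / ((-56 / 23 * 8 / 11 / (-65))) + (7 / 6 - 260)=4099358280691 / 153616176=26685.72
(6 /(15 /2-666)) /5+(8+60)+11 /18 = 2710753 /39510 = 68.61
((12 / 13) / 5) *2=24 / 65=0.37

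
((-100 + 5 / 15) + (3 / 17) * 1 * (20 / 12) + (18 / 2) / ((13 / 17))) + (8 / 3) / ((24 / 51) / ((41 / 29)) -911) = -36867275831 / 420829305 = -87.61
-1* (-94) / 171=94 / 171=0.55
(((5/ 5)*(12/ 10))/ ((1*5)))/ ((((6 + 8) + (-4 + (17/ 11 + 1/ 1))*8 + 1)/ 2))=132/ 925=0.14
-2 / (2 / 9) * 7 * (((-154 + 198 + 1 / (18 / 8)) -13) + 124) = -9793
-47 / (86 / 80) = -1880 / 43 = -43.72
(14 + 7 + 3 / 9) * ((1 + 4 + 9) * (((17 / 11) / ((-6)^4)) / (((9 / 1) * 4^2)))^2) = 0.00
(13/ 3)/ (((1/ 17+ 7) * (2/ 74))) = 8177/ 360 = 22.71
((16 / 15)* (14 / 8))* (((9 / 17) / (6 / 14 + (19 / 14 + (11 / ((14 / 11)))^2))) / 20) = 1372 / 2123725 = 0.00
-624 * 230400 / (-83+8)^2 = -638976 / 25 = -25559.04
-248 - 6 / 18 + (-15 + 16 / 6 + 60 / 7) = -5294 / 21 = -252.10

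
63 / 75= 21 / 25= 0.84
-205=-205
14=14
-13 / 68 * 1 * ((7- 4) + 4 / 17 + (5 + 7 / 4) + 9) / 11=-16783 / 50864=-0.33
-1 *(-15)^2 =-225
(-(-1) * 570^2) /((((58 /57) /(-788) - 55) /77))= -561838523400 /1235219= -454849.32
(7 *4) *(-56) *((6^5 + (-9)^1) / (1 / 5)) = -60893280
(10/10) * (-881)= -881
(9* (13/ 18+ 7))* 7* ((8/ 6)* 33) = 21406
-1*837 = -837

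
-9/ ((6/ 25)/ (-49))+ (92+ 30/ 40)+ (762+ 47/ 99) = 1066319/ 396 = 2692.72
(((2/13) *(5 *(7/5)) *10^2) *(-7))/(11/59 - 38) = 578200/29003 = 19.94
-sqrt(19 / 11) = -sqrt(209) / 11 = -1.31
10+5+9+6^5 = 7800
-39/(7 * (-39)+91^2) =-3/616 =-0.00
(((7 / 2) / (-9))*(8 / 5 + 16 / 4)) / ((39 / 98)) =-9604 / 1755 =-5.47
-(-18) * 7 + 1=127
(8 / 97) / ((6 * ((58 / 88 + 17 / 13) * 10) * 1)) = 1144 / 1636875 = 0.00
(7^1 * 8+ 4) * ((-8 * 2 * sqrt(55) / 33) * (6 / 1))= -1920 * sqrt(55) / 11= -1294.46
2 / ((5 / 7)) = 2.80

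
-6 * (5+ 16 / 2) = -78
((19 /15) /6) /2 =19 /180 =0.11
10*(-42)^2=17640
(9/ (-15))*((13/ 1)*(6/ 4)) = -117/ 10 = -11.70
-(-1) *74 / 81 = 74 / 81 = 0.91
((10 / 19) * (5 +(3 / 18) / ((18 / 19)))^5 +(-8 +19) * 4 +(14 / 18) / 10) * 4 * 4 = 1395343385984599 / 43620677280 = 31988.12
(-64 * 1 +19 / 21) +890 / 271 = -340385 / 5691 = -59.81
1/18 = 0.06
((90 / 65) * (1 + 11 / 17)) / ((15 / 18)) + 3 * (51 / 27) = 27857 / 3315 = 8.40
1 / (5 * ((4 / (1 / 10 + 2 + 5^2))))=1.36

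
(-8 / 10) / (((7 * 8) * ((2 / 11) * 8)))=-11 / 1120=-0.01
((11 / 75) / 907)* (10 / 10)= 11 / 68025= 0.00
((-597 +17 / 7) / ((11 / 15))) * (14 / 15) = -8324 / 11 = -756.73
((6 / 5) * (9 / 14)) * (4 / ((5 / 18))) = 1944 / 175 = 11.11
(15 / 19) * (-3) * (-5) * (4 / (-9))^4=6400 / 13851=0.46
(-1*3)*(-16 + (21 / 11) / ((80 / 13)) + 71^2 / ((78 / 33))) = -72656847 / 11440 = -6351.12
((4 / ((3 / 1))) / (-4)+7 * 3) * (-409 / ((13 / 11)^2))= -3068318 / 507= -6051.91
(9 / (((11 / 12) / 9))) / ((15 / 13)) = 4212 / 55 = 76.58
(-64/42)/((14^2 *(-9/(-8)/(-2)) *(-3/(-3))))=128/9261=0.01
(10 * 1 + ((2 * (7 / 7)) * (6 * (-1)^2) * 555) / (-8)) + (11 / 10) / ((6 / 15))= -3279 / 4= -819.75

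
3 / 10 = 0.30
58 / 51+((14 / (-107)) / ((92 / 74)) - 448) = -56099399 / 125511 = -446.97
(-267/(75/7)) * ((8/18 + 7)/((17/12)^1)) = -166964/1275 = -130.95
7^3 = 343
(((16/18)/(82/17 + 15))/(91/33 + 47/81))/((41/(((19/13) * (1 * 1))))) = 127908/267096427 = 0.00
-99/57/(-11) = 3/19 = 0.16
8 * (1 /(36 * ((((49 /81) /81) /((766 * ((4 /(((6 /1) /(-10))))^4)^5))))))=160641843200000000000000000000 /234365481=685433036104834909540.28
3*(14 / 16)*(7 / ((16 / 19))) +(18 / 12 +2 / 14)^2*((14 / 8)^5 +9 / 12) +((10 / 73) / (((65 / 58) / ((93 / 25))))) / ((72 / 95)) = 196400499277 / 2857021440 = 68.74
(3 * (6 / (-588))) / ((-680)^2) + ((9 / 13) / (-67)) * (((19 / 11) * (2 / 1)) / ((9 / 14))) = -24107715143 / 434164931200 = -0.06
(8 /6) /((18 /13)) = 26 /27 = 0.96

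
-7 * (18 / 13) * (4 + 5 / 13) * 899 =-38204.84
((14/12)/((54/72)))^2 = 196/81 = 2.42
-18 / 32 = -0.56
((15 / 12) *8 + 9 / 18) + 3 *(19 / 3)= 59 / 2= 29.50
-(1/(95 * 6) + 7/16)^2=-4012009/20793600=-0.19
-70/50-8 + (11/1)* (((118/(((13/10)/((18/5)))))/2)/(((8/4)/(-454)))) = -26518751/65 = -407980.78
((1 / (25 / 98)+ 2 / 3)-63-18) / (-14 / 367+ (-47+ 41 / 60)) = 8413108 / 5103665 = 1.65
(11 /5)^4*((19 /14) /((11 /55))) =278179 /1750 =158.96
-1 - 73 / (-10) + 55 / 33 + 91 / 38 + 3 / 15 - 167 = -156.44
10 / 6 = 1.67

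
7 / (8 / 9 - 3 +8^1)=63 / 53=1.19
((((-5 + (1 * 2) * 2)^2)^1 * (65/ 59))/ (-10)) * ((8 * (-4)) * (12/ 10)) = 1248/ 295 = 4.23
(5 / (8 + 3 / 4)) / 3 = 4 / 21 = 0.19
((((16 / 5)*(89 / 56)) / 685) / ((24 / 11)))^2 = 958441 / 82771290000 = 0.00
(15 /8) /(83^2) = 15 /55112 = 0.00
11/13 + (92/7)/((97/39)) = 54113/8827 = 6.13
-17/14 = -1.21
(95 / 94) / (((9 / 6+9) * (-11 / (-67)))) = 6365 / 10857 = 0.59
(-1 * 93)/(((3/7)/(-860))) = 186620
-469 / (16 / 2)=-469 / 8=-58.62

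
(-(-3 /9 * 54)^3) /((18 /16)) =5184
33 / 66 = 1 / 2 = 0.50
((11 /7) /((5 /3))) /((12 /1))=11 /140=0.08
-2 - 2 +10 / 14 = -23 / 7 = -3.29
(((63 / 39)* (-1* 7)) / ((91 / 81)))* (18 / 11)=-30618 / 1859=-16.47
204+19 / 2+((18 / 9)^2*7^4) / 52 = 10353 / 26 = 398.19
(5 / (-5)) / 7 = -1 / 7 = -0.14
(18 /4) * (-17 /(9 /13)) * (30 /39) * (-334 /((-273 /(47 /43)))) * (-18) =8005980 /3913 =2046.00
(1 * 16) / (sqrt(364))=8 * sqrt(91) / 91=0.84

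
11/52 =0.21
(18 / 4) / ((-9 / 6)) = -3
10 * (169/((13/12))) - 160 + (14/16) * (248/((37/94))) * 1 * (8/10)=340592/185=1841.04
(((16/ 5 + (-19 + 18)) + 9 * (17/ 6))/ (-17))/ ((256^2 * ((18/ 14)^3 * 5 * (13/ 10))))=-0.00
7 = 7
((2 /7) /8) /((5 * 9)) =1 /1260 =0.00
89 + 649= 738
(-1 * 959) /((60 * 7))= -137 /60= -2.28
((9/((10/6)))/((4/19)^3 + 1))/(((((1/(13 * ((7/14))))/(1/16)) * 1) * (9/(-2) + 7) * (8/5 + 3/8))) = 2407509/5469170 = 0.44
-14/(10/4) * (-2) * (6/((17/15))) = 1008/17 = 59.29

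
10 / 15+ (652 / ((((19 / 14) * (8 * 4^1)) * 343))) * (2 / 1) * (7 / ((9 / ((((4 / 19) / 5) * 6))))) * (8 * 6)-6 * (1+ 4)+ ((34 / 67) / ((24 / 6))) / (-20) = -579321901 / 20317080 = -28.51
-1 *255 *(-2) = 510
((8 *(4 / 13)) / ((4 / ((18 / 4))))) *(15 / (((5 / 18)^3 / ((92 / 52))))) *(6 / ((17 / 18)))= 1564562304 / 71825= 21782.98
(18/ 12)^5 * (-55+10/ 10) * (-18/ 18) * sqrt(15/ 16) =6561 * sqrt(15)/ 64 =397.04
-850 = -850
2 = 2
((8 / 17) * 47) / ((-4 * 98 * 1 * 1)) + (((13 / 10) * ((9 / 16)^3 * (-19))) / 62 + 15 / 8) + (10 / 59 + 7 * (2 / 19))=6293674372161 / 2371385999360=2.65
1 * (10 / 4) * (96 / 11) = 21.82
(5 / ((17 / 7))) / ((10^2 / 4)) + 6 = 517 / 85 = 6.08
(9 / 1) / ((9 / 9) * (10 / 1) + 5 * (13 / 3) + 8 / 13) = 351 / 1259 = 0.28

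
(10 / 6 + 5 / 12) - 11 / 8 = 17 / 24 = 0.71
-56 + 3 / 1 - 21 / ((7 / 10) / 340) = -10253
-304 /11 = -27.64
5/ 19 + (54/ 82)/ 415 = 85588/ 323285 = 0.26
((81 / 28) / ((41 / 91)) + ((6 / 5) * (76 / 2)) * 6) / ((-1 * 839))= -229617 / 687980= -0.33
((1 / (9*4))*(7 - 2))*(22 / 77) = 5 / 126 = 0.04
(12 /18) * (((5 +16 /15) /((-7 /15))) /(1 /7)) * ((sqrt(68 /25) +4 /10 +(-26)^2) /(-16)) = 91 * sqrt(17) /60 +153881 /60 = 2570.94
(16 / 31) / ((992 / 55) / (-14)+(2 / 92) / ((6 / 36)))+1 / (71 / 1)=-9741437 / 22566853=-0.43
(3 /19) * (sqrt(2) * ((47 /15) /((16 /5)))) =47 * sqrt(2) /304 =0.22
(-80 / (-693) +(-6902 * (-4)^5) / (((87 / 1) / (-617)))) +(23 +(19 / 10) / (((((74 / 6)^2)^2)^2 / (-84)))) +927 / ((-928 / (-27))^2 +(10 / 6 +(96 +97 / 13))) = -7437408409004535990763604976833 / 148381929436816929310380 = -50123410.83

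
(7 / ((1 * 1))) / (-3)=-7 / 3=-2.33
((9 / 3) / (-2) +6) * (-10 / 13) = -45 / 13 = -3.46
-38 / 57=-2 / 3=-0.67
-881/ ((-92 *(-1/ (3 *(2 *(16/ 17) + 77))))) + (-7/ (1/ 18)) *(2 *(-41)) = 12614985/ 1564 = 8065.85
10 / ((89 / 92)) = 920 / 89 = 10.34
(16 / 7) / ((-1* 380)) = -4 / 665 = -0.01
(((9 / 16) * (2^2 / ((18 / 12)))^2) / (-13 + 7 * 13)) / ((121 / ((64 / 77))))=128 / 363363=0.00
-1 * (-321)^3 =33076161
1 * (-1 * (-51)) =51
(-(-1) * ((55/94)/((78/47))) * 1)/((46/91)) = 385/552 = 0.70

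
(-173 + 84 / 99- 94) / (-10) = 8783 / 330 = 26.62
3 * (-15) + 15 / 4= -165 / 4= -41.25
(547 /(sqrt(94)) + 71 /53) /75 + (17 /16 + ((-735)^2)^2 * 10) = 547 * sqrt(94) /7050 + 185612180197568711 /63600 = 2918430506251.83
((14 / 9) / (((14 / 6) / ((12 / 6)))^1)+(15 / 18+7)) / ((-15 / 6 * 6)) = -11 / 18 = -0.61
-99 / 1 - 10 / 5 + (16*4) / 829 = -83665 / 829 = -100.92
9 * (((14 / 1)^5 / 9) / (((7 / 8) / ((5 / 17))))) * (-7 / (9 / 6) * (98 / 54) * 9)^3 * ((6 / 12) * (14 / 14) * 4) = -1984286933135360 / 12393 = -160113526437.13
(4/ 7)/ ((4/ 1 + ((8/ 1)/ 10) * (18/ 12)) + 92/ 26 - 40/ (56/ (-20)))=65/ 2619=0.02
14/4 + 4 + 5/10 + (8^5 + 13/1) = 32789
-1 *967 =-967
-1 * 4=-4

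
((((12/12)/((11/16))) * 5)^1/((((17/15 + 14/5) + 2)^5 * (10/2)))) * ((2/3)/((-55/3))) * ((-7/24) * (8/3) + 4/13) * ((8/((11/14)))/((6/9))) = 453600000/8783725513277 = 0.00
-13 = -13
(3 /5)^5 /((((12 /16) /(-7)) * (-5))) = 2268 /15625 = 0.15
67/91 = 0.74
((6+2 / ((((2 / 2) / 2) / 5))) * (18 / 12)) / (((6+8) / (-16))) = -44.57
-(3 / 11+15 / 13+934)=-133766 / 143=-935.43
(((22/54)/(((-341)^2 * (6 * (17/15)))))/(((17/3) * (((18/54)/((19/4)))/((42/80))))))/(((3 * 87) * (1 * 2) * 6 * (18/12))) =133/918558672768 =0.00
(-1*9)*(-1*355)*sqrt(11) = 10596.62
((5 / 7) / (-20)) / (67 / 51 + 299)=-51 / 428848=-0.00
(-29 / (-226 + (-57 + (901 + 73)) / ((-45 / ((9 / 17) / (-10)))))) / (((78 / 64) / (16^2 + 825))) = 852692800 / 7456137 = 114.36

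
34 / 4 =17 / 2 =8.50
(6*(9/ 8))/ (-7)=-27/ 28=-0.96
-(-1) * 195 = 195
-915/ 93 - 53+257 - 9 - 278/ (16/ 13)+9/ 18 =-40.21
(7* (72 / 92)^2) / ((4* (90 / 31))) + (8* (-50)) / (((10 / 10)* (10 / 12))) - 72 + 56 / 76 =-550.89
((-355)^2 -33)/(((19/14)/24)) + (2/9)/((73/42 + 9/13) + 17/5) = 2021458015892/907269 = 2228069.09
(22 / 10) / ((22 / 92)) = 46 / 5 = 9.20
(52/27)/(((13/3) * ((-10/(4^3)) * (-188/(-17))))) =-544/2115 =-0.26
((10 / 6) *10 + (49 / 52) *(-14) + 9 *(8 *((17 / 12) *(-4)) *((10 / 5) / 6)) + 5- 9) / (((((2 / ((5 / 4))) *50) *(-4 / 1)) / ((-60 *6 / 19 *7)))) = -223629 / 3952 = -56.59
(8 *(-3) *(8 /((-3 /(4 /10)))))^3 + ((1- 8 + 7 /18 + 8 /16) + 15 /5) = 18870868 /1125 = 16774.10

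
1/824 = 0.00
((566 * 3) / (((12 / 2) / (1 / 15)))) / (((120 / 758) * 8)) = 107257 / 7200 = 14.90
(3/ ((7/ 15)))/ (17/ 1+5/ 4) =180/ 511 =0.35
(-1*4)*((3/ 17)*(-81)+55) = -2768/ 17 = -162.82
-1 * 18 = -18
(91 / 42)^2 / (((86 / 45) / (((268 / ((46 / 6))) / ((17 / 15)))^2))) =15362480250 / 6573883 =2336.90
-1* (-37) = 37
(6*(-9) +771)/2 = 717/2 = 358.50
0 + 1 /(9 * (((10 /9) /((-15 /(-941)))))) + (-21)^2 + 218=1240241 /1882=659.00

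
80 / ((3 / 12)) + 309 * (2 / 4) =949 / 2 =474.50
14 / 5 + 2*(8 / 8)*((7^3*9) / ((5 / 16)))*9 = 177814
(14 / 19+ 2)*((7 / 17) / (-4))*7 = -637 / 323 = -1.97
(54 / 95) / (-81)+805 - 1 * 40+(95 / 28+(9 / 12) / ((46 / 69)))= 769.51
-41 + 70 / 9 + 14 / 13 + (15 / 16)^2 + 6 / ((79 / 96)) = -56730437 / 2366208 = -23.98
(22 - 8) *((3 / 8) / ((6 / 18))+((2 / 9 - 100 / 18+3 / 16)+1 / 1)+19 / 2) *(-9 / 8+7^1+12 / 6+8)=276479 / 192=1439.99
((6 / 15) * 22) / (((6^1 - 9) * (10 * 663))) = -22 / 49725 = -0.00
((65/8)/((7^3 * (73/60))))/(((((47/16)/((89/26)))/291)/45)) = 349636500/1176833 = 297.10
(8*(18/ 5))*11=1584/ 5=316.80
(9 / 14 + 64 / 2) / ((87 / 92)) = 21022 / 609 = 34.52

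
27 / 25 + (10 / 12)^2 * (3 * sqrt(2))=27 / 25 + 25 * sqrt(2) / 12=4.03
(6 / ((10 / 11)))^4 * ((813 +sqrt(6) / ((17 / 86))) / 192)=16998201 * sqrt(6) / 340000 +321384591 / 40000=8157.08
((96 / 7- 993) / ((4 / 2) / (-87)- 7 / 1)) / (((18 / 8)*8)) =66265 / 8554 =7.75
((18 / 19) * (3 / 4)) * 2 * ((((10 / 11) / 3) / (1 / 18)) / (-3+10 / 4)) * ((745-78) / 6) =-360180 / 209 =-1723.35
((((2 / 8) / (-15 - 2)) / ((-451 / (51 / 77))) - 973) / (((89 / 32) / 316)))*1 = -341678111968 / 3090703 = -110550.29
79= 79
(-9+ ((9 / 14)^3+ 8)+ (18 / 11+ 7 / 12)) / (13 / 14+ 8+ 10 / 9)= 403509 / 2727340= 0.15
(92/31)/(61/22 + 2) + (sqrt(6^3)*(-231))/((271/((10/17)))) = 2024/3255 - 13860*sqrt(6)/4607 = -6.75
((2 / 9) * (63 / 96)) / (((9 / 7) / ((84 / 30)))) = 343 / 1080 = 0.32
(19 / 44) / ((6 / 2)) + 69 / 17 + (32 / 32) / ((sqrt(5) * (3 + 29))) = sqrt(5) / 160 + 9431 / 2244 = 4.22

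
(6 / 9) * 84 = 56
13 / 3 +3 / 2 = 35 / 6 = 5.83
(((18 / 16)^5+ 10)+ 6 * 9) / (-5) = -2156201 / 163840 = -13.16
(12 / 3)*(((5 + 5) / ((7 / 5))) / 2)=100 / 7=14.29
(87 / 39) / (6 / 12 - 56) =-58 / 1443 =-0.04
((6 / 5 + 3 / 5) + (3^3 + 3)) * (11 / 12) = 583 / 20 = 29.15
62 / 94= 31 / 47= 0.66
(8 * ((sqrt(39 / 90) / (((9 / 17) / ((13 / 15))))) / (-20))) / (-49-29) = 17 * sqrt(390) / 60750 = 0.01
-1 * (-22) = 22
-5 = -5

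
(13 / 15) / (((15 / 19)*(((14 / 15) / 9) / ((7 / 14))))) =741 / 140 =5.29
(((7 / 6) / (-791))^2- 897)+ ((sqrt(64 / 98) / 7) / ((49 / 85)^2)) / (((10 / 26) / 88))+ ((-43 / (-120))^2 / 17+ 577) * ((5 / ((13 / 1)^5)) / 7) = -1457488048511227639 / 1624849337442240+ 6612320 * sqrt(2) / 117649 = -817.51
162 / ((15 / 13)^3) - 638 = -66568 / 125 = -532.54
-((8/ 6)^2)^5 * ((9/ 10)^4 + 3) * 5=-798687232/ 2460375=-324.62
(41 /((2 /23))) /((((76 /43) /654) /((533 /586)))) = 7067325759 /44536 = 158687.93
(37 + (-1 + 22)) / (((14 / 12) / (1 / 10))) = 174 / 35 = 4.97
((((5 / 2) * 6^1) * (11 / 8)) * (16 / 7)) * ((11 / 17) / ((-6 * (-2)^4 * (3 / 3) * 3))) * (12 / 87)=-0.01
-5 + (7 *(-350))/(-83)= 2035/83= 24.52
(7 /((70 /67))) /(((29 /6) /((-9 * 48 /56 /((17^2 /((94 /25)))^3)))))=-9015158736 /382806758359375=-0.00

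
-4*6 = -24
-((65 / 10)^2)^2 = -28561 / 16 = -1785.06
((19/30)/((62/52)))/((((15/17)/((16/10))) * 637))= 2584/1708875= 0.00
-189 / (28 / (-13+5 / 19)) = 85.97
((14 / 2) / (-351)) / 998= -7 / 350298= -0.00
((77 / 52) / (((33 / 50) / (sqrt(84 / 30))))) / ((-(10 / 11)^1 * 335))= -77 * sqrt(70) / 52260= -0.01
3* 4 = 12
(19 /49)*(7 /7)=19 /49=0.39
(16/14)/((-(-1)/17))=136/7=19.43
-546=-546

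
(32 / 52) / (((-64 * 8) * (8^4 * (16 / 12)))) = -3 / 13631488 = -0.00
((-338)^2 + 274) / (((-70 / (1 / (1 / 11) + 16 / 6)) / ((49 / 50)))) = -21911.11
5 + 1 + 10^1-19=-3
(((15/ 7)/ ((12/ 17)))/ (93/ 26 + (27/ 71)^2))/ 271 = 5570305/ 1850587998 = 0.00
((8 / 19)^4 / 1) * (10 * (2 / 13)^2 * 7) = 1146880 / 22024249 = 0.05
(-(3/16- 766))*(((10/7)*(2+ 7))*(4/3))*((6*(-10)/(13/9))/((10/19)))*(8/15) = -50286312/91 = -552596.84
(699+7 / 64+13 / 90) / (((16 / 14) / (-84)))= -98678699 / 1920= -51395.16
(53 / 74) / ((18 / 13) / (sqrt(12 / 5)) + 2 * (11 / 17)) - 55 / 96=73736729 / 151958112 - 597363 * sqrt(15) / 3165794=-0.25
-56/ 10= -28/ 5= -5.60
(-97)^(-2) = 1/9409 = 0.00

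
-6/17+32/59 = 190/1003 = 0.19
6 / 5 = 1.20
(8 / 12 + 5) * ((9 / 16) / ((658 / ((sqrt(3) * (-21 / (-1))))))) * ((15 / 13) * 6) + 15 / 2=6885 * sqrt(3) / 9776 + 15 / 2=8.72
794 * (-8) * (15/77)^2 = -1429200/5929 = -241.05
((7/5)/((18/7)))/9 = 49/810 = 0.06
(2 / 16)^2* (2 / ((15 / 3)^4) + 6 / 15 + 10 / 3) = 0.06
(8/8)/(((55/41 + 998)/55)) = 2255/40973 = 0.06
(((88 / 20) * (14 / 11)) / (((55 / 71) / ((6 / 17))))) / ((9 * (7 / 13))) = 7384 / 14025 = 0.53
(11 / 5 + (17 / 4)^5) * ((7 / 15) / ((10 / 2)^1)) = 16591281 / 128000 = 129.62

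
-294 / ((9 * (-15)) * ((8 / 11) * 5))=539 / 900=0.60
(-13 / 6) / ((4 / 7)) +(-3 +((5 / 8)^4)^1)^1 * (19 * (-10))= 3300659 / 6144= 537.22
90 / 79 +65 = 5225 / 79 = 66.14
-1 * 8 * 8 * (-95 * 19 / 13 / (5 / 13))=23104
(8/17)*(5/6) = 20/51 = 0.39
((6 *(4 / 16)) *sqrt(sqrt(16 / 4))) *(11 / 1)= 33 *sqrt(2) / 2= 23.33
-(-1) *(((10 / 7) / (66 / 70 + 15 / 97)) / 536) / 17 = 2425 / 16975656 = 0.00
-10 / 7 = -1.43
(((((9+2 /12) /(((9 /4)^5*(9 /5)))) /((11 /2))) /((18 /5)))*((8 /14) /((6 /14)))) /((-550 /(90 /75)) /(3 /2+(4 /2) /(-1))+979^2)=256000 /41297201816211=0.00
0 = 0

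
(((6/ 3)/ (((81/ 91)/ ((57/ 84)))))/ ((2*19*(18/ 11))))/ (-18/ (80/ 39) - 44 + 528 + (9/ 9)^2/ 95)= 1045/ 20253807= 0.00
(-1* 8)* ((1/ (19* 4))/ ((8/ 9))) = -9/ 76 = -0.12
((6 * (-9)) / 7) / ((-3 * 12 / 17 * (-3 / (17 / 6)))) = -289 / 84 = -3.44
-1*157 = -157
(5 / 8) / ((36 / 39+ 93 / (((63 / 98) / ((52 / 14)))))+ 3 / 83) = 16185 / 13939624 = 0.00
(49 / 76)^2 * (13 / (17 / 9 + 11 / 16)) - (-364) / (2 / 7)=1276.10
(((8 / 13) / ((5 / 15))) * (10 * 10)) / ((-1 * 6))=-400 / 13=-30.77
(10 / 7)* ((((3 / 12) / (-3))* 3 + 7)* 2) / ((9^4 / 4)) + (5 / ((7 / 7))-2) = 3.01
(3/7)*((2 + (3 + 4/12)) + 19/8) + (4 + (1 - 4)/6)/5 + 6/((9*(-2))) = 3083/840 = 3.67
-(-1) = 1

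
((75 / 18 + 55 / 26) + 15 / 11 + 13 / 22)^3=352943569763 / 631628712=558.78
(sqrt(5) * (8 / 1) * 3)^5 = 199065600 * sqrt(5) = 445124213.58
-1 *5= -5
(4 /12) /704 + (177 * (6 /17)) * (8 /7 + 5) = 96446711 /251328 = 383.75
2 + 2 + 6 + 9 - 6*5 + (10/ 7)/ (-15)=-233/ 21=-11.10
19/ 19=1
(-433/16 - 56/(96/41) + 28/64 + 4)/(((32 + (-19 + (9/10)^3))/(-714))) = 2420.48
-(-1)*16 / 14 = 8 / 7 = 1.14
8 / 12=2 / 3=0.67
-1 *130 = -130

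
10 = 10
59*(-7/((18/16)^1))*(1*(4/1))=-13216/9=-1468.44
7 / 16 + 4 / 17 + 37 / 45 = 18299 / 12240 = 1.50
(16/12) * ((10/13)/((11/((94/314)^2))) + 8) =112882184/10574421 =10.68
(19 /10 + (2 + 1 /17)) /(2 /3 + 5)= 2019 /2890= 0.70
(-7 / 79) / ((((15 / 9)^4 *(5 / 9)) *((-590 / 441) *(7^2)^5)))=6561 / 119954185093750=0.00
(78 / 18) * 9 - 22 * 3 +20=-7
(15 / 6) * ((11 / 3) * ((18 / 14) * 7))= 165 / 2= 82.50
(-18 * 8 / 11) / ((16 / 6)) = -54 / 11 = -4.91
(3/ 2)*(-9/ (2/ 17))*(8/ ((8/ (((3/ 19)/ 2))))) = -1377/ 152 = -9.06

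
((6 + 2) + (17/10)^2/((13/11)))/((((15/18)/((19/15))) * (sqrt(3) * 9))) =1.02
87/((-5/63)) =-5481/5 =-1096.20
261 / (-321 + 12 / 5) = -145 / 177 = -0.82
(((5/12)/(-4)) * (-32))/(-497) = -10/1491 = -0.01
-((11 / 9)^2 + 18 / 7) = -2305 / 567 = -4.07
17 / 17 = 1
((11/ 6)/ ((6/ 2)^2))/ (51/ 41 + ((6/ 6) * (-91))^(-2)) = 3734731/ 22808088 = 0.16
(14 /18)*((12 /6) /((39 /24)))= 112 /117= 0.96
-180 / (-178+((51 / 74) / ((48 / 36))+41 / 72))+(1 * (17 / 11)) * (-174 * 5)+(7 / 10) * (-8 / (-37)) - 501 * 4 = -1605220132718 / 479545715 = -3347.38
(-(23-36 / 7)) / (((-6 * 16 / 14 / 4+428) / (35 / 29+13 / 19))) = -65125 / 822092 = -0.08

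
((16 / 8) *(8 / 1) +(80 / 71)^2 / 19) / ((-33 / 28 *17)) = -43088192 / 53732019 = -0.80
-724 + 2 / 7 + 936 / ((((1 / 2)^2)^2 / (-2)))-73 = -215241 / 7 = -30748.71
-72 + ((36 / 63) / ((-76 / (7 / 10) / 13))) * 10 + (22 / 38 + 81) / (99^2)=-13533631 / 186219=-72.68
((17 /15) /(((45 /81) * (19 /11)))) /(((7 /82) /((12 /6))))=92004 /3325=27.67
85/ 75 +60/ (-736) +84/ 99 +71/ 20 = 55157/ 10120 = 5.45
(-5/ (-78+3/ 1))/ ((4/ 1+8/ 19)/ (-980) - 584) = -133/ 1165089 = -0.00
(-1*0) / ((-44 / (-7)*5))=0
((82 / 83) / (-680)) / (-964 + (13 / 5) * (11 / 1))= 41 / 26396988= 0.00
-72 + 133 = 61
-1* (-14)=14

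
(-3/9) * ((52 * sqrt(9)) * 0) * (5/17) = 0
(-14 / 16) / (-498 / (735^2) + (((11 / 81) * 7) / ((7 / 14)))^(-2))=-152523525 / 48062662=-3.17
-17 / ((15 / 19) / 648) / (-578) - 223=-16903 / 85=-198.86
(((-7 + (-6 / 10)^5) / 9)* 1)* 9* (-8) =176944 / 3125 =56.62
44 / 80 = 11 / 20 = 0.55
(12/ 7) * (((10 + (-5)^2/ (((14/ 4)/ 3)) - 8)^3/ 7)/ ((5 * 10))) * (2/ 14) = 9.00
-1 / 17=-0.06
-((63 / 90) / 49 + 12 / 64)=-0.20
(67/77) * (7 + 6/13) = 6499/1001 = 6.49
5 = 5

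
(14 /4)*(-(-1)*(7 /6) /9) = 0.45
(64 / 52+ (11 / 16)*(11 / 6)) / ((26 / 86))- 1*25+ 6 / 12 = -263801 / 16224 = -16.26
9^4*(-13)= -85293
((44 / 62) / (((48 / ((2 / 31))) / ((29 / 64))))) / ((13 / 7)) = 2233 / 9594624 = 0.00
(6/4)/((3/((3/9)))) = 0.17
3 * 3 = 9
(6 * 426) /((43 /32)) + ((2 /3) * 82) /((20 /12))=416012 /215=1934.94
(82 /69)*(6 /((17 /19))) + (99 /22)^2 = 44135 /1564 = 28.22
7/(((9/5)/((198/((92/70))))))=13475/23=585.87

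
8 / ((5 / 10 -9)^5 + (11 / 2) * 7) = -256 / 1418625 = -0.00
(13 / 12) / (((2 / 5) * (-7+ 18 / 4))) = -13 / 12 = -1.08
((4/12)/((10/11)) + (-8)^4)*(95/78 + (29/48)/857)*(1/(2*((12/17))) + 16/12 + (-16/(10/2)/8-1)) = 6166752594079/1925164800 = 3203.23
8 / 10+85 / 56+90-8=23609 / 280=84.32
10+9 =19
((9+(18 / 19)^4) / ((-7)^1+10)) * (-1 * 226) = -96265830 / 130321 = -738.68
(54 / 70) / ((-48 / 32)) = -18 / 35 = -0.51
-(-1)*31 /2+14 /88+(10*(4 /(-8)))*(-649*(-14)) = -1998231 /44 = -45414.34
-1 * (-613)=613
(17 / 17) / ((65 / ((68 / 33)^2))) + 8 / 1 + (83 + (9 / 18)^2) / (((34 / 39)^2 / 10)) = 180580465073 / 163654920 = 1103.42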